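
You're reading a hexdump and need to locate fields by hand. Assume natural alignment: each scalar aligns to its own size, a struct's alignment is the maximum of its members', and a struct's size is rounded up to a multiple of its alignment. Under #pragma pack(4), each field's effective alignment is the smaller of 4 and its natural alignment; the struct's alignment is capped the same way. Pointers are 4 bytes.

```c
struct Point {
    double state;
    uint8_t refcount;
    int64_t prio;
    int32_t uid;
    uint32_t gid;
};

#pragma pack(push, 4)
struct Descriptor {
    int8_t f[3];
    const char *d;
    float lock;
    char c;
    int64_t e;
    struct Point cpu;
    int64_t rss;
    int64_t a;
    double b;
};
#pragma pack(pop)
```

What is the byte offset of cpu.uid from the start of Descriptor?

48

Point: 0..8  state  (8B, 8-aligned); 8..9  refcount  (1B, 1-aligned); 9..16  -- padding (7B); 16..24  prio  (8B, 8-aligned); 24..28  uid  (4B, 4-aligned); 28..32  gid  (4B, 4-aligned); sizeof = 32, alignof = 8
0..3  f  (3B, 1-aligned)
3..4  -- padding (1B)
4..8  d  (4B, 4-aligned)
8..12  lock  (4B, 4-aligned)
12..13  c  (1B, 1-aligned)
13..16  -- padding (3B)
16..24  e  (8B, 4-aligned)
24..56  cpu  (32B, 4-aligned)
within Point: uid at 24
24 + 24 = 48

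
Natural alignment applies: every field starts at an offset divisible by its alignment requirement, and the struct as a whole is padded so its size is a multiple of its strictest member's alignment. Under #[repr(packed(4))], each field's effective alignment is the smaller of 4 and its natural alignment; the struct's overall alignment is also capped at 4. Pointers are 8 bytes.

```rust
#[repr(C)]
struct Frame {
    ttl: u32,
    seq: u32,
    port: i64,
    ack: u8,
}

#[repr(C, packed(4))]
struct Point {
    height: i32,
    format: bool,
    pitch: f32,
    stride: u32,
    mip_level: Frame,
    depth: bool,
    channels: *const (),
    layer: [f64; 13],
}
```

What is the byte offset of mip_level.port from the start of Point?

Frame: @0: ttl [4B, align 4] → 4; @4: seq [4B, align 4] → 8; @8: port [8B, align 8] → 16; @16: ack [1B, align 1] → 17; +7 tail pad (align 8); size 24, align 8
@0: height [4B, align 4] → 4
@4: format [1B, align 1] → 5
+3 pad (align 4)
@8: pitch [4B, align 4] → 12
@12: stride [4B, align 4] → 16
@16: mip_level [24B, align 4] → 40
within Frame: port at 8
16 + 8 = 24

24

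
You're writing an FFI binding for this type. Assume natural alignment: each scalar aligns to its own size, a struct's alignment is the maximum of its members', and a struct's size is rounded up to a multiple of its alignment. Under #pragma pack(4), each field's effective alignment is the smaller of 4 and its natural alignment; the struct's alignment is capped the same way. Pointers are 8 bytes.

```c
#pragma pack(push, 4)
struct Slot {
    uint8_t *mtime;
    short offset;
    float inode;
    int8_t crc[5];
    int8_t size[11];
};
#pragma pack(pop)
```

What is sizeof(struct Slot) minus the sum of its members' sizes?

0..8  mtime  (8B, 4-aligned)
8..10  offset  (2B, 2-aligned)
10..12  -- padding (2B)
12..16  inode  (4B, 4-aligned)
16..21  crc  (5B, 1-aligned)
21..32  size  (11B, 1-aligned)
sizeof = 32, alignof = 4
data bytes 30, size 32 → padding 2

2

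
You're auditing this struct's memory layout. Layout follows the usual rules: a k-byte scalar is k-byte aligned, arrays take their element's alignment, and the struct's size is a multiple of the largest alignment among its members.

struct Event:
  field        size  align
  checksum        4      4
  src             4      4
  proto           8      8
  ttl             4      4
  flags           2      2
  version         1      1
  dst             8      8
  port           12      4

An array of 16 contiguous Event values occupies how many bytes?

0..4  checksum  (4B, 4-aligned)
4..8  src  (4B, 4-aligned)
8..16  proto  (8B, 8-aligned)
16..20  ttl  (4B, 4-aligned)
20..22  flags  (2B, 2-aligned)
22..23  version  (1B, 1-aligned)
23..24  -- padding (1B)
24..32  dst  (8B, 8-aligned)
32..44  port  (12B, 4-aligned)
44..48  -- tail padding (4B)
sizeof = 48, alignof = 8
array of 16: 16 × 48 = 768

768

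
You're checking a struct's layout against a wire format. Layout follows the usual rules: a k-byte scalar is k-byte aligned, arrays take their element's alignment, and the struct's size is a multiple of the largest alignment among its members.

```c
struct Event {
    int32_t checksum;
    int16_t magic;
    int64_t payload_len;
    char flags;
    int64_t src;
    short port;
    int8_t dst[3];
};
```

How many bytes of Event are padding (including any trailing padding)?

12

@0: checksum [4B, align 4] → 4
@4: magic [2B, align 2] → 6
+2 pad (align 8)
@8: payload_len [8B, align 8] → 16
@16: flags [1B, align 1] → 17
+7 pad (align 8)
@24: src [8B, align 8] → 32
@32: port [2B, align 2] → 34
@34: dst [3B, align 1] → 37
+3 tail pad (align 8)
size 40, align 8
data bytes 28, size 40 → padding 12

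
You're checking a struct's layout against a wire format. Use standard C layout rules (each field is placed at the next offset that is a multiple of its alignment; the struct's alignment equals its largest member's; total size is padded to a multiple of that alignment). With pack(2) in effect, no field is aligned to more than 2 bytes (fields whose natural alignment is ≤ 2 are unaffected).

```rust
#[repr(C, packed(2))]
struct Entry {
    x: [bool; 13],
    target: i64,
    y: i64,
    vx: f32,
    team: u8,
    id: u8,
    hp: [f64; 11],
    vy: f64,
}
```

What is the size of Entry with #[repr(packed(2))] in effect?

@0: x [13B, align 1] → 13
+1 pad (align 2)
@14: target [8B, align 2] → 22
@22: y [8B, align 2] → 30
@30: vx [4B, align 2] → 34
@34: team [1B, align 1] → 35
@35: id [1B, align 1] → 36
@36: hp [88B, align 2] → 124
@124: vy [8B, align 2] → 132
size 132, align 2

132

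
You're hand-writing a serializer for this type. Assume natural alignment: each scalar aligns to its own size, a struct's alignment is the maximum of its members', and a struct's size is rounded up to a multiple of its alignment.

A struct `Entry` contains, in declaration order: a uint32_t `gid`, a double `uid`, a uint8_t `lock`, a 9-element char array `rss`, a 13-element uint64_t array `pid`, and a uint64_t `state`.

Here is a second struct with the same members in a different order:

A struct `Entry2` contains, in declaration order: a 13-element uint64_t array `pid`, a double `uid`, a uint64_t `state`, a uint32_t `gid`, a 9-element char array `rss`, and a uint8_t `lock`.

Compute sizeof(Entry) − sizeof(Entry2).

8

gid at 0 (size 4, align 4) → ends 4
pad 4 to align 8 for uid
uid at 8 (size 8, align 8) → ends 16
lock at 16 (size 1, align 1) → ends 17
rss at 17 (size 9, align 1) → ends 26
pad 6 to align 8 for pid
pid at 32 (size 104, align 8) → ends 136
state at 136 (size 8, align 8) → ends 144
total 144 bytes, alignment 8
— Entry2 —
pid at 0 (size 104, align 8) → ends 104
uid at 104 (size 8, align 8) → ends 112
state at 112 (size 8, align 8) → ends 120
gid at 120 (size 4, align 4) → ends 124
rss at 124 (size 9, align 1) → ends 133
lock at 133 (size 1, align 1) → ends 134
tail pad 2 to reach multiple of 8
total 136 bytes, alignment 8
144 − 136 = 8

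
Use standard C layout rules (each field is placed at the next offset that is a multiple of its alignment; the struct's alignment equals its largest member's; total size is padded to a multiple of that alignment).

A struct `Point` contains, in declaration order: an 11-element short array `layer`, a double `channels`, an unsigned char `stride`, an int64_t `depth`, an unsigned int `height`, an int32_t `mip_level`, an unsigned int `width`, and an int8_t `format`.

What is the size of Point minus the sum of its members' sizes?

12

layer at 0 (size 22, align 2) → ends 22
pad 2 to align 8 for channels
channels at 24 (size 8, align 8) → ends 32
stride at 32 (size 1, align 1) → ends 33
pad 7 to align 8 for depth
depth at 40 (size 8, align 8) → ends 48
height at 48 (size 4, align 4) → ends 52
mip_level at 52 (size 4, align 4) → ends 56
width at 56 (size 4, align 4) → ends 60
format at 60 (size 1, align 1) → ends 61
tail pad 3 to reach multiple of 8
total 64 bytes, alignment 8
data bytes 52, size 64 → padding 12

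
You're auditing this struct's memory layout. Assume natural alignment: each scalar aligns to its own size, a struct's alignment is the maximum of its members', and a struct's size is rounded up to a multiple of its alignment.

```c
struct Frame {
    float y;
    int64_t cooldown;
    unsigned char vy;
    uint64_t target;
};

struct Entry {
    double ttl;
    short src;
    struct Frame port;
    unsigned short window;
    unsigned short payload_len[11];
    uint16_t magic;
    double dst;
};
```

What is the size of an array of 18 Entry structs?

Frame: y at 0 (size 4, align 4) → ends 4; pad 4 to align 8 for cooldown; cooldown at 8 (size 8, align 8) → ends 16; vy at 16 (size 1, align 1) → ends 17; pad 7 to align 8 for target; target at 24 (size 8, align 8) → ends 32; total 32 bytes, alignment 8
ttl at 0 (size 8, align 8) → ends 8
src at 8 (size 2, align 2) → ends 10
pad 6 to align 8 for port
port at 16 (size 32, align 8) → ends 48
window at 48 (size 2, align 2) → ends 50
payload_len at 50 (size 22, align 2) → ends 72
magic at 72 (size 2, align 2) → ends 74
pad 6 to align 8 for dst
dst at 80 (size 8, align 8) → ends 88
total 88 bytes, alignment 8
array of 18: 18 × 88 = 1584

1584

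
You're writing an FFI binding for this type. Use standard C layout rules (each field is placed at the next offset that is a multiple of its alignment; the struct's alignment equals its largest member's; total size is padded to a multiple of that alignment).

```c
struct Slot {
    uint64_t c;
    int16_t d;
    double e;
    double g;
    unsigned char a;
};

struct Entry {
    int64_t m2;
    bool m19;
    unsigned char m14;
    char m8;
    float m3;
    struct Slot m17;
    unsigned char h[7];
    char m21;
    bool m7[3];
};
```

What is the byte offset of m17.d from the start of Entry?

24

Slot: @0: c [8B, align 8] → 8; @8: d [2B, align 2] → 10; +6 pad (align 8); @16: e [8B, align 8] → 24; @24: g [8B, align 8] → 32; @32: a [1B, align 1] → 33; +7 tail pad (align 8); size 40, align 8
@0: m2 [8B, align 8] → 8
@8: m19 [1B, align 1] → 9
@9: m14 [1B, align 1] → 10
@10: m8 [1B, align 1] → 11
+1 pad (align 4)
@12: m3 [4B, align 4] → 16
@16: m17 [40B, align 8] → 56
within Slot: d at 8
16 + 8 = 24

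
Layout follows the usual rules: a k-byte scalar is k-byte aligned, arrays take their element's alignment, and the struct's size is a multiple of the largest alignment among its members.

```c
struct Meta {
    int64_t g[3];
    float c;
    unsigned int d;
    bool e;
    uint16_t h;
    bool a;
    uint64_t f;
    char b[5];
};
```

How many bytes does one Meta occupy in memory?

56

@0: g [24B, align 8] → 24
@24: c [4B, align 4] → 28
@28: d [4B, align 4] → 32
@32: e [1B, align 1] → 33
+1 pad (align 2)
@34: h [2B, align 2] → 36
@36: a [1B, align 1] → 37
+3 pad (align 8)
@40: f [8B, align 8] → 48
@48: b [5B, align 1] → 53
+3 tail pad (align 8)
size 56, align 8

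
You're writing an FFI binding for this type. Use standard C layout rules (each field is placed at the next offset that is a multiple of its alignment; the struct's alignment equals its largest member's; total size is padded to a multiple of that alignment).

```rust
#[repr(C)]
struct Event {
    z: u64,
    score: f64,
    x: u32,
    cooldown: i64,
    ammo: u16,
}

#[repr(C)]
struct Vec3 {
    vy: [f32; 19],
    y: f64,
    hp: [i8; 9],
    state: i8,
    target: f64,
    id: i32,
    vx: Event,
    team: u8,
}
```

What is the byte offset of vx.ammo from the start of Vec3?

Event: z at 0 (size 8, align 8) → ends 8; score at 8 (size 8, align 8) → ends 16; x at 16 (size 4, align 4) → ends 20; pad 4 to align 8 for cooldown; cooldown at 24 (size 8, align 8) → ends 32; ammo at 32 (size 2, align 2) → ends 34; tail pad 6 to reach multiple of 8; total 40 bytes, alignment 8
vy at 0 (size 76, align 4) → ends 76
pad 4 to align 8 for y
y at 80 (size 8, align 8) → ends 88
hp at 88 (size 9, align 1) → ends 97
state at 97 (size 1, align 1) → ends 98
pad 6 to align 8 for target
target at 104 (size 8, align 8) → ends 112
id at 112 (size 4, align 4) → ends 116
pad 4 to align 8 for vx
vx at 120 (size 40, align 8) → ends 160
within Event: ammo at 32
120 + 32 = 152

152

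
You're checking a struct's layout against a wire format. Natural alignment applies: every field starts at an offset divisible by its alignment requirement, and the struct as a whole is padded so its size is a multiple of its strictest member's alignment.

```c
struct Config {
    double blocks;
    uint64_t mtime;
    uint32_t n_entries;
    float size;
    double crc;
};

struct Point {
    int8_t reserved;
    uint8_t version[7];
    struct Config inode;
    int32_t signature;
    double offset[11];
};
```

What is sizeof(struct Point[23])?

Config: blocks at 0 (size 8, align 8) → ends 8; mtime at 8 (size 8, align 8) → ends 16; n_entries at 16 (size 4, align 4) → ends 20; size at 20 (size 4, align 4) → ends 24; crc at 24 (size 8, align 8) → ends 32; total 32 bytes, alignment 8
reserved at 0 (size 1, align 1) → ends 1
version at 1 (size 7, align 1) → ends 8
inode at 8 (size 32, align 8) → ends 40
signature at 40 (size 4, align 4) → ends 44
pad 4 to align 8 for offset
offset at 48 (size 88, align 8) → ends 136
total 136 bytes, alignment 8
array of 23: 23 × 136 = 3128

3128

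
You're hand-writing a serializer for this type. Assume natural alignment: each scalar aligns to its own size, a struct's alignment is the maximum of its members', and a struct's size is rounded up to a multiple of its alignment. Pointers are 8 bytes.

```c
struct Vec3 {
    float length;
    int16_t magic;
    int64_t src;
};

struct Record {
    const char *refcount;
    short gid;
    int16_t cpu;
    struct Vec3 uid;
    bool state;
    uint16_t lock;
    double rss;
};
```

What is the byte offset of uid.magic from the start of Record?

20

Vec3: length at 0 (size 4, align 4) → ends 4; magic at 4 (size 2, align 2) → ends 6; pad 2 to align 8 for src; src at 8 (size 8, align 8) → ends 16; total 16 bytes, alignment 8
refcount at 0 (size 8, align 8) → ends 8
gid at 8 (size 2, align 2) → ends 10
cpu at 10 (size 2, align 2) → ends 12
pad 4 to align 8 for uid
uid at 16 (size 16, align 8) → ends 32
within Vec3: magic at 4
16 + 4 = 20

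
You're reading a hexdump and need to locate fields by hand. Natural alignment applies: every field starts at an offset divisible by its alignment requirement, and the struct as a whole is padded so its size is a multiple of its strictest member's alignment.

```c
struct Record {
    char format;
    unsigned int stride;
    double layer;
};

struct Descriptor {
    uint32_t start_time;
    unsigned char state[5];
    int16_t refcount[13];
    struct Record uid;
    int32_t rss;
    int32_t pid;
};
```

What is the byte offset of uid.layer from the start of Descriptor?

Record: @0: format [1B, align 1] → 1; +3 pad (align 4); @4: stride [4B, align 4] → 8; @8: layer [8B, align 8] → 16; size 16, align 8
@0: start_time [4B, align 4] → 4
@4: state [5B, align 1] → 9
+1 pad (align 2)
@10: refcount [26B, align 2] → 36
+4 pad (align 8)
@40: uid [16B, align 8] → 56
within Record: layer at 8
40 + 8 = 48

48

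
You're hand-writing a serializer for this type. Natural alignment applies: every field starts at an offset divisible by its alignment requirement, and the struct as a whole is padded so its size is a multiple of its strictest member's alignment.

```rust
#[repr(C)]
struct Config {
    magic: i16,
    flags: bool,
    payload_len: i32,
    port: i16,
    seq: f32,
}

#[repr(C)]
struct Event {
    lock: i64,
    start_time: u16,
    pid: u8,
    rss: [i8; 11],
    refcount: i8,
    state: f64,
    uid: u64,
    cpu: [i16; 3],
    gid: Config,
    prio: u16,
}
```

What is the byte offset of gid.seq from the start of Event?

Config: magic at 0 (size 2, align 2) → ends 2; flags at 2 (size 1, align 1) → ends 3; pad 1 to align 4 for payload_len; payload_len at 4 (size 4, align 4) → ends 8; port at 8 (size 2, align 2) → ends 10; pad 2 to align 4 for seq; seq at 12 (size 4, align 4) → ends 16; total 16 bytes, alignment 4
lock at 0 (size 8, align 8) → ends 8
start_time at 8 (size 2, align 2) → ends 10
pid at 10 (size 1, align 1) → ends 11
rss at 11 (size 11, align 1) → ends 22
refcount at 22 (size 1, align 1) → ends 23
pad 1 to align 8 for state
state at 24 (size 8, align 8) → ends 32
uid at 32 (size 8, align 8) → ends 40
cpu at 40 (size 6, align 2) → ends 46
pad 2 to align 4 for gid
gid at 48 (size 16, align 4) → ends 64
within Config: seq at 12
48 + 12 = 60

60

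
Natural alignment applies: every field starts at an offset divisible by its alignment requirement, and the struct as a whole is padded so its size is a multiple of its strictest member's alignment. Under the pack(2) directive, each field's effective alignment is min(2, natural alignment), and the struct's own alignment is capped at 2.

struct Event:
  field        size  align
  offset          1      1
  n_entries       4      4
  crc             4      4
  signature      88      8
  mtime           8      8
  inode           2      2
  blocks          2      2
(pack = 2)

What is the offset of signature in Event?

offset at 0 (size 1, align 1) → ends 1
pad 1 to align 2 for n_entries
n_entries at 2 (size 4, align 2) → ends 6
crc at 6 (size 4, align 2) → ends 10
signature at 10 (size 88, align 2) → ends 98

10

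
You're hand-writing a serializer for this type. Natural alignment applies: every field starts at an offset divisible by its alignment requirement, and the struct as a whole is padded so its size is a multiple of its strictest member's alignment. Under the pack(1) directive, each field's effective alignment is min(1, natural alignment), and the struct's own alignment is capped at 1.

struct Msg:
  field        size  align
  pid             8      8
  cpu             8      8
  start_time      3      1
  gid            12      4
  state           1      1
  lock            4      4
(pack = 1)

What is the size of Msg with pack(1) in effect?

36

0..8  pid  (8B, 1-aligned)
8..16  cpu  (8B, 1-aligned)
16..19  start_time  (3B, 1-aligned)
19..31  gid  (12B, 1-aligned)
31..32  state  (1B, 1-aligned)
32..36  lock  (4B, 1-aligned)
sizeof = 36, alignof = 1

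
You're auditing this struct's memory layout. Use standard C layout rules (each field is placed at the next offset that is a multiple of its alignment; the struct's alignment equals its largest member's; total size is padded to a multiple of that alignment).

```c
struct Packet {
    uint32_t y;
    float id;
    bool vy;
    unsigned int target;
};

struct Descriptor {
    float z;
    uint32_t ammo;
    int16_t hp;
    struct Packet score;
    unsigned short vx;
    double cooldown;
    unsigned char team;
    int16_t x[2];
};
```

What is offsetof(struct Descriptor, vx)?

28

Packet: @0: y [4B, align 4] → 4; @4: id [4B, align 4] → 8; @8: vy [1B, align 1] → 9; +3 pad (align 4); @12: target [4B, align 4] → 16; size 16, align 4
@0: z [4B, align 4] → 4
@4: ammo [4B, align 4] → 8
@8: hp [2B, align 2] → 10
+2 pad (align 4)
@12: score [16B, align 4] → 28
@28: vx [2B, align 2] → 30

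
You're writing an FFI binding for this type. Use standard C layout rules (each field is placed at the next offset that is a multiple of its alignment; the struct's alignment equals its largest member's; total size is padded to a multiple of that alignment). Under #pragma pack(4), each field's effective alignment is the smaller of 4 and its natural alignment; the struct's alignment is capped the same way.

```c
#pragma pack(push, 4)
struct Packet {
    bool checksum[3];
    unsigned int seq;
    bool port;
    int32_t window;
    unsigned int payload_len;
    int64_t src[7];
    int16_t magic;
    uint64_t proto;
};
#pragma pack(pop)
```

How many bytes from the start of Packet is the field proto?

80

@0: checksum [3B, align 1] → 3
+1 pad (align 4)
@4: seq [4B, align 4] → 8
@8: port [1B, align 1] → 9
+3 pad (align 4)
@12: window [4B, align 4] → 16
@16: payload_len [4B, align 4] → 20
@20: src [56B, align 4] → 76
@76: magic [2B, align 2] → 78
+2 pad (align 4)
@80: proto [8B, align 4] → 88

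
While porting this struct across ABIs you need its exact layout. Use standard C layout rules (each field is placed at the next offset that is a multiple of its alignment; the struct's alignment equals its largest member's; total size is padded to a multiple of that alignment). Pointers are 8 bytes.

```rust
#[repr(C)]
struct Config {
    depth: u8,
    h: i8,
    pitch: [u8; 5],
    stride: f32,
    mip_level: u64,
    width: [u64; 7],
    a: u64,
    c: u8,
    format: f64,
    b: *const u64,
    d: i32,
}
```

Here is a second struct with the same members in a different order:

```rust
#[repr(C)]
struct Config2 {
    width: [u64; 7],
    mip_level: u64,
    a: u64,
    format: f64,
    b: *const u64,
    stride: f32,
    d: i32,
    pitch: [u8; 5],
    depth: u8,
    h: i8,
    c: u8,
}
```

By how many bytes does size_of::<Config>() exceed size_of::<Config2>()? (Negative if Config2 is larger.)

16

0..1  depth  (1B, 1-aligned)
1..2  h  (1B, 1-aligned)
2..7  pitch  (5B, 1-aligned)
7..8  -- padding (1B)
8..12  stride  (4B, 4-aligned)
12..16  -- padding (4B)
16..24  mip_level  (8B, 8-aligned)
24..80  width  (56B, 8-aligned)
80..88  a  (8B, 8-aligned)
88..89  c  (1B, 1-aligned)
89..96  -- padding (7B)
96..104  format  (8B, 8-aligned)
104..112  b  (8B, 8-aligned)
112..116  d  (4B, 4-aligned)
116..120  -- tail padding (4B)
sizeof = 120, alignof = 8
— Config2 —
0..56  width  (56B, 8-aligned)
56..64  mip_level  (8B, 8-aligned)
64..72  a  (8B, 8-aligned)
72..80  format  (8B, 8-aligned)
80..88  b  (8B, 8-aligned)
88..92  stride  (4B, 4-aligned)
92..96  d  (4B, 4-aligned)
96..101  pitch  (5B, 1-aligned)
101..102  depth  (1B, 1-aligned)
102..103  h  (1B, 1-aligned)
103..104  c  (1B, 1-aligned)
sizeof = 104, alignof = 8
120 − 104 = 16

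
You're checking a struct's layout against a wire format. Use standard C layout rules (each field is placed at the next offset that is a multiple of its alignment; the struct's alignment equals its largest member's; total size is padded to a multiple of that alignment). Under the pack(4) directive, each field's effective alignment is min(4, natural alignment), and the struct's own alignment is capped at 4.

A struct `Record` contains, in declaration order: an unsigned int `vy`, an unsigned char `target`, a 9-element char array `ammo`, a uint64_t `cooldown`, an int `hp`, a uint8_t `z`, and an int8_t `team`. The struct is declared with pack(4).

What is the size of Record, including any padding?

32 bytes

vy at 0 (size 4, align 4) → ends 4
target at 4 (size 1, align 1) → ends 5
ammo at 5 (size 9, align 1) → ends 14
pad 2 to align 4 for cooldown
cooldown at 16 (size 8, align 4) → ends 24
hp at 24 (size 4, align 4) → ends 28
z at 28 (size 1, align 1) → ends 29
team at 29 (size 1, align 1) → ends 30
tail pad 2 to reach multiple of 4
total 32 bytes, alignment 4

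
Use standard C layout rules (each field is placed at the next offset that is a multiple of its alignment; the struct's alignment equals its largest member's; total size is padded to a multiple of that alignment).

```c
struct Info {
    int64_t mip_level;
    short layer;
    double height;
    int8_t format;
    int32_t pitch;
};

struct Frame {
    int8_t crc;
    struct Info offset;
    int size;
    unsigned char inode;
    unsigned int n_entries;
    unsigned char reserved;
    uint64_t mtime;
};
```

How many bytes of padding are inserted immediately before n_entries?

Info: 0..8  mip_level  (8B, 8-aligned); 8..10  layer  (2B, 2-aligned); 10..16  -- padding (6B); 16..24  height  (8B, 8-aligned); 24..25  format  (1B, 1-aligned); 25..28  -- padding (3B); 28..32  pitch  (4B, 4-aligned); sizeof = 32, alignof = 8
0..1  crc  (1B, 1-aligned)
1..8  -- padding (7B)
8..40  offset  (32B, 8-aligned)
40..44  size  (4B, 4-aligned)
44..45  inode  (1B, 1-aligned)
45..48  -- padding (3B)
48..52  n_entries  (4B, 4-aligned)

3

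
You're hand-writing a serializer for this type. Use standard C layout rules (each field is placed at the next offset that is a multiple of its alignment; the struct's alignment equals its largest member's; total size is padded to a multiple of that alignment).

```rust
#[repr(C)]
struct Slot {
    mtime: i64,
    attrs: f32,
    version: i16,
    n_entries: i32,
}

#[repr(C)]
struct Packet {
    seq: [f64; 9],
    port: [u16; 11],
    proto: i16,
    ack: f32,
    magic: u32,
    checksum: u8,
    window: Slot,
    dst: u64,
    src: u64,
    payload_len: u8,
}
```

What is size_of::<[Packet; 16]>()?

2560

Slot: @0: mtime [8B, align 8] → 8; @8: attrs [4B, align 4] → 12; @12: version [2B, align 2] → 14; +2 pad (align 4); @16: n_entries [4B, align 4] → 20; +4 tail pad (align 8); size 24, align 8
@0: seq [72B, align 8] → 72
@72: port [22B, align 2] → 94
@94: proto [2B, align 2] → 96
@96: ack [4B, align 4] → 100
@100: magic [4B, align 4] → 104
@104: checksum [1B, align 1] → 105
+7 pad (align 8)
@112: window [24B, align 8] → 136
@136: dst [8B, align 8] → 144
@144: src [8B, align 8] → 152
@152: payload_len [1B, align 1] → 153
+7 tail pad (align 8)
size 160, align 8
array of 16: 16 × 160 = 2560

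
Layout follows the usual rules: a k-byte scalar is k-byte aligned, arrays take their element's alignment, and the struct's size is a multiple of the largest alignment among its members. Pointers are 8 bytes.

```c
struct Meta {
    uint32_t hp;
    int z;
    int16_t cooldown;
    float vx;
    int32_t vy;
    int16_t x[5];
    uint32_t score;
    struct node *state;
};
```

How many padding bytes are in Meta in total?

0..4  hp  (4B, 4-aligned)
4..8  z  (4B, 4-aligned)
8..10  cooldown  (2B, 2-aligned)
10..12  -- padding (2B)
12..16  vx  (4B, 4-aligned)
16..20  vy  (4B, 4-aligned)
20..30  x  (10B, 2-aligned)
30..32  -- padding (2B)
32..36  score  (4B, 4-aligned)
36..40  -- padding (4B)
40..48  state  (8B, 8-aligned)
sizeof = 48, alignof = 8
data bytes 40, size 48 → padding 8

8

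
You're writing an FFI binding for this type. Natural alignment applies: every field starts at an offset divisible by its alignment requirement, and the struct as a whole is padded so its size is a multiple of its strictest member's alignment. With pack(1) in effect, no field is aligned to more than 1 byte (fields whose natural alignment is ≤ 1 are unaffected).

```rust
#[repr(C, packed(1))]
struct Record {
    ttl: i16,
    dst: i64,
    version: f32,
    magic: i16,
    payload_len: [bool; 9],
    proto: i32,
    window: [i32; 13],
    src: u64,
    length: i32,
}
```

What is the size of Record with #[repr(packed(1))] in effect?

93

0..2  ttl  (2B, 1-aligned)
2..10  dst  (8B, 1-aligned)
10..14  version  (4B, 1-aligned)
14..16  magic  (2B, 1-aligned)
16..25  payload_len  (9B, 1-aligned)
25..29  proto  (4B, 1-aligned)
29..81  window  (52B, 1-aligned)
81..89  src  (8B, 1-aligned)
89..93  length  (4B, 1-aligned)
sizeof = 93, alignof = 1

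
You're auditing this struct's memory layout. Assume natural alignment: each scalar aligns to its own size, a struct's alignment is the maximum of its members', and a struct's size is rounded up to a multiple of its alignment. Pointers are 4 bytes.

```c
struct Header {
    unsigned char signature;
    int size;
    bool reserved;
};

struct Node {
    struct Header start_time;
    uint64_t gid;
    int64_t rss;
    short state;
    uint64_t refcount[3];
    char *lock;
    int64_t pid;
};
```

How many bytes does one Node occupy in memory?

80 bytes

Header: 0..1  signature  (1B, 1-aligned); 1..4  -- padding (3B); 4..8  size  (4B, 4-aligned); 8..9  reserved  (1B, 1-aligned); 9..12  -- tail padding (3B); sizeof = 12, alignof = 4
0..12  start_time  (12B, 4-aligned)
12..16  -- padding (4B)
16..24  gid  (8B, 8-aligned)
24..32  rss  (8B, 8-aligned)
32..34  state  (2B, 2-aligned)
34..40  -- padding (6B)
40..64  refcount  (24B, 8-aligned)
64..68  lock  (4B, 4-aligned)
68..72  -- padding (4B)
72..80  pid  (8B, 8-aligned)
sizeof = 80, alignof = 8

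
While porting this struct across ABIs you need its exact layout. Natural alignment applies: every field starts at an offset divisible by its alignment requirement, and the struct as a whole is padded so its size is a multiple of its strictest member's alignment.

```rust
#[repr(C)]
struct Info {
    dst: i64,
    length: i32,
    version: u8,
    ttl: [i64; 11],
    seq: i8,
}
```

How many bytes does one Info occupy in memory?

112 bytes

@0: dst [8B, align 8] → 8
@8: length [4B, align 4] → 12
@12: version [1B, align 1] → 13
+3 pad (align 8)
@16: ttl [88B, align 8] → 104
@104: seq [1B, align 1] → 105
+7 tail pad (align 8)
size 112, align 8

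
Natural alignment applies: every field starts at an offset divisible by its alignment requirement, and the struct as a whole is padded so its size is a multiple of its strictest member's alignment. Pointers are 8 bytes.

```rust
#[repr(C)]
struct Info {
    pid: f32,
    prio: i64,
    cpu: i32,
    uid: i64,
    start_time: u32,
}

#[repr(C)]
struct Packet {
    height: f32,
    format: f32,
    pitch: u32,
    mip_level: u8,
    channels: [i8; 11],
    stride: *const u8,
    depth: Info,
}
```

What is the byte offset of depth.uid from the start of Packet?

Info: pid at 0 (size 4, align 4) → ends 4; pad 4 to align 8 for prio; prio at 8 (size 8, align 8) → ends 16; cpu at 16 (size 4, align 4) → ends 20; pad 4 to align 8 for uid; uid at 24 (size 8, align 8) → ends 32; start_time at 32 (size 4, align 4) → ends 36; tail pad 4 to reach multiple of 8; total 40 bytes, alignment 8
height at 0 (size 4, align 4) → ends 4
format at 4 (size 4, align 4) → ends 8
pitch at 8 (size 4, align 4) → ends 12
mip_level at 12 (size 1, align 1) → ends 13
channels at 13 (size 11, align 1) → ends 24
stride at 24 (size 8, align 8) → ends 32
depth at 32 (size 40, align 8) → ends 72
within Info: uid at 24
32 + 24 = 56

56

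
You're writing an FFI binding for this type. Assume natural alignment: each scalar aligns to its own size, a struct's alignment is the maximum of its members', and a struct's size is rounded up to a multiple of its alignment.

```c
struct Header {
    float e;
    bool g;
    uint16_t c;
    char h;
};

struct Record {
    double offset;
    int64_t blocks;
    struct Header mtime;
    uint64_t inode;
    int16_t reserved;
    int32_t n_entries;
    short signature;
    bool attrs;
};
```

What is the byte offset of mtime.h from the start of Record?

Header: 0..4  e  (4B, 4-aligned); 4..5  g  (1B, 1-aligned); 5..6  -- padding (1B); 6..8  c  (2B, 2-aligned); 8..9  h  (1B, 1-aligned); 9..12  -- tail padding (3B); sizeof = 12, alignof = 4
0..8  offset  (8B, 8-aligned)
8..16  blocks  (8B, 8-aligned)
16..28  mtime  (12B, 4-aligned)
within Header: h at 8
16 + 8 = 24

24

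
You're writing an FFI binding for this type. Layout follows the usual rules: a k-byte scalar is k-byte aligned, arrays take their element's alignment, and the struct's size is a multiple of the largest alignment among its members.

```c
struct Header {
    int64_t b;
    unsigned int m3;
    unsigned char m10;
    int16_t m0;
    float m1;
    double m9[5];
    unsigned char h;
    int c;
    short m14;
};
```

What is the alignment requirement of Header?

8

member alignments: b=8, m3=4, m10=1, m0=2, m1=4, m9=8, h=1, c=4, m14=2
max = 8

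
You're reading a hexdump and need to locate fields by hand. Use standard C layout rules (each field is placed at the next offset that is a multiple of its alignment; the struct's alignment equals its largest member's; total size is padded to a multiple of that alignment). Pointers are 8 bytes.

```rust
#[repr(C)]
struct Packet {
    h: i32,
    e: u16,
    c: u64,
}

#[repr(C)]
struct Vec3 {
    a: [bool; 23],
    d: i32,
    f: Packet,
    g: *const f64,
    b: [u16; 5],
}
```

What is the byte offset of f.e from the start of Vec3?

Packet: 0..4  h  (4B, 4-aligned); 4..6  e  (2B, 2-aligned); 6..8  -- padding (2B); 8..16  c  (8B, 8-aligned); sizeof = 16, alignof = 8
0..23  a  (23B, 1-aligned)
23..24  -- padding (1B)
24..28  d  (4B, 4-aligned)
28..32  -- padding (4B)
32..48  f  (16B, 8-aligned)
within Packet: e at 4
32 + 4 = 36

36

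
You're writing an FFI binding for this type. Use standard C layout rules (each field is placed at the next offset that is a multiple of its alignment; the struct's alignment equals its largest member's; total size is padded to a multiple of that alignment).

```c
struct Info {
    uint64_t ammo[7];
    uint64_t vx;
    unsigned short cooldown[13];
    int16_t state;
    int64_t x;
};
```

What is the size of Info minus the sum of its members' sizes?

4

ammo at 0 (size 56, align 8) → ends 56
vx at 56 (size 8, align 8) → ends 64
cooldown at 64 (size 26, align 2) → ends 90
state at 90 (size 2, align 2) → ends 92
pad 4 to align 8 for x
x at 96 (size 8, align 8) → ends 104
total 104 bytes, alignment 8
data bytes 100, size 104 → padding 4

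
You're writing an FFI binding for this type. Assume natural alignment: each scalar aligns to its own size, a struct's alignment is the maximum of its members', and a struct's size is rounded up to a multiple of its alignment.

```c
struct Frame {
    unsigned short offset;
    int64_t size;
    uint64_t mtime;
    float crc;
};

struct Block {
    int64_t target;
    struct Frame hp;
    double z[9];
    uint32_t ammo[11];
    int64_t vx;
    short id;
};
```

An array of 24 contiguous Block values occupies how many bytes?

4224

Frame: 0..2  offset  (2B, 2-aligned); 2..8  -- padding (6B); 8..16  size  (8B, 8-aligned); 16..24  mtime  (8B, 8-aligned); 24..28  crc  (4B, 4-aligned); 28..32  -- tail padding (4B); sizeof = 32, alignof = 8
0..8  target  (8B, 8-aligned)
8..40  hp  (32B, 8-aligned)
40..112  z  (72B, 8-aligned)
112..156  ammo  (44B, 4-aligned)
156..160  -- padding (4B)
160..168  vx  (8B, 8-aligned)
168..170  id  (2B, 2-aligned)
170..176  -- tail padding (6B)
sizeof = 176, alignof = 8
array of 24: 24 × 176 = 4224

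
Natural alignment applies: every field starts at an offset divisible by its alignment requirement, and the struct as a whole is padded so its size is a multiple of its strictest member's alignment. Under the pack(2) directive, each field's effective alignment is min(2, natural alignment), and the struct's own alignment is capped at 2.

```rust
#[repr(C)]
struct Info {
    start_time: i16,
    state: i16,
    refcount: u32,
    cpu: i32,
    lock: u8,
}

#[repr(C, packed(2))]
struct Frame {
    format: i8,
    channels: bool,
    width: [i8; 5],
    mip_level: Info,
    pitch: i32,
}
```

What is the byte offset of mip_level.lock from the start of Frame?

Info: @0: start_time [2B, align 2] → 2; @2: state [2B, align 2] → 4; @4: refcount [4B, align 4] → 8; @8: cpu [4B, align 4] → 12; @12: lock [1B, align 1] → 13; +3 tail pad (align 4); size 16, align 4
@0: format [1B, align 1] → 1
@1: channels [1B, align 1] → 2
@2: width [5B, align 1] → 7
+1 pad (align 2)
@8: mip_level [16B, align 2] → 24
within Info: lock at 12
8 + 12 = 20

20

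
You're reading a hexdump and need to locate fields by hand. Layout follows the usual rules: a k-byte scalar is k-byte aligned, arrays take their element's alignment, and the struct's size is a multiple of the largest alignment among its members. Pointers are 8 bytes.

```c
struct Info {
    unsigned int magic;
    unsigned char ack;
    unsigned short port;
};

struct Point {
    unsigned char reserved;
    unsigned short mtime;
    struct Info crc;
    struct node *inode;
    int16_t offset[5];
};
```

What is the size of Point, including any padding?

40

Info: @0: magic [4B, align 4] → 4; @4: ack [1B, align 1] → 5; +1 pad (align 2); @6: port [2B, align 2] → 8; size 8, align 4
@0: reserved [1B, align 1] → 1
+1 pad (align 2)
@2: mtime [2B, align 2] → 4
@4: crc [8B, align 4] → 12
+4 pad (align 8)
@16: inode [8B, align 8] → 24
@24: offset [10B, align 2] → 34
+6 tail pad (align 8)
size 40, align 8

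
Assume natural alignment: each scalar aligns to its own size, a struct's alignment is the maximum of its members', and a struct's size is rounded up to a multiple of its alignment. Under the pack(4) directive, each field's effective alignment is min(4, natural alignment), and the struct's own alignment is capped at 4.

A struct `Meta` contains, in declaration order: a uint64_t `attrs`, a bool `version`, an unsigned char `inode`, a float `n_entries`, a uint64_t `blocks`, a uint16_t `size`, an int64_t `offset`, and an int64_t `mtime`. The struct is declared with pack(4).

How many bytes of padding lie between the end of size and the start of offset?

@0: attrs [8B, align 4] → 8
@8: version [1B, align 1] → 9
@9: inode [1B, align 1] → 10
+2 pad (align 4)
@12: n_entries [4B, align 4] → 16
@16: blocks [8B, align 4] → 24
@24: size [2B, align 2] → 26
+2 pad (align 4)
@28: offset [8B, align 4] → 36

2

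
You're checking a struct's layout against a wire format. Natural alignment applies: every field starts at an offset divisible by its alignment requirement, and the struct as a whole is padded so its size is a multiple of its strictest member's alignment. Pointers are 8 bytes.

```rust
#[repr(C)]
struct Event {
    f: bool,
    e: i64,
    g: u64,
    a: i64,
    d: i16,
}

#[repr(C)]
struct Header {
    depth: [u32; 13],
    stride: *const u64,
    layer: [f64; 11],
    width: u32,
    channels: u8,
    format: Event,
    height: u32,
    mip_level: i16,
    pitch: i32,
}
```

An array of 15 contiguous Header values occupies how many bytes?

3240

Event: 0..1  f  (1B, 1-aligned); 1..8  -- padding (7B); 8..16  e  (8B, 8-aligned); 16..24  g  (8B, 8-aligned); 24..32  a  (8B, 8-aligned); 32..34  d  (2B, 2-aligned); 34..40  -- tail padding (6B); sizeof = 40, alignof = 8
0..52  depth  (52B, 4-aligned)
52..56  -- padding (4B)
56..64  stride  (8B, 8-aligned)
64..152  layer  (88B, 8-aligned)
152..156  width  (4B, 4-aligned)
156..157  channels  (1B, 1-aligned)
157..160  -- padding (3B)
160..200  format  (40B, 8-aligned)
200..204  height  (4B, 4-aligned)
204..206  mip_level  (2B, 2-aligned)
206..208  -- padding (2B)
208..212  pitch  (4B, 4-aligned)
212..216  -- tail padding (4B)
sizeof = 216, alignof = 8
array of 15: 15 × 216 = 3240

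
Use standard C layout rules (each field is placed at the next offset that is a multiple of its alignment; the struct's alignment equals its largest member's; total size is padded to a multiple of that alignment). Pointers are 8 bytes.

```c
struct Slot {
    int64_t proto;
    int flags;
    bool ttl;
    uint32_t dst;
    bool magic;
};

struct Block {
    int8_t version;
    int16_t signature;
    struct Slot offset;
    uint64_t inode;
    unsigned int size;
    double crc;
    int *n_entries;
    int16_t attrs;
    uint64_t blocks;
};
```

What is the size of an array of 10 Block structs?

Slot: 0..8  proto  (8B, 8-aligned); 8..12  flags  (4B, 4-aligned); 12..13  ttl  (1B, 1-aligned); 13..16  -- padding (3B); 16..20  dst  (4B, 4-aligned); 20..21  magic  (1B, 1-aligned); 21..24  -- tail padding (3B); sizeof = 24, alignof = 8
0..1  version  (1B, 1-aligned)
1..2  -- padding (1B)
2..4  signature  (2B, 2-aligned)
4..8  -- padding (4B)
8..32  offset  (24B, 8-aligned)
32..40  inode  (8B, 8-aligned)
40..44  size  (4B, 4-aligned)
44..48  -- padding (4B)
48..56  crc  (8B, 8-aligned)
56..64  n_entries  (8B, 8-aligned)
64..66  attrs  (2B, 2-aligned)
66..72  -- padding (6B)
72..80  blocks  (8B, 8-aligned)
sizeof = 80, alignof = 8
array of 10: 10 × 80 = 800

800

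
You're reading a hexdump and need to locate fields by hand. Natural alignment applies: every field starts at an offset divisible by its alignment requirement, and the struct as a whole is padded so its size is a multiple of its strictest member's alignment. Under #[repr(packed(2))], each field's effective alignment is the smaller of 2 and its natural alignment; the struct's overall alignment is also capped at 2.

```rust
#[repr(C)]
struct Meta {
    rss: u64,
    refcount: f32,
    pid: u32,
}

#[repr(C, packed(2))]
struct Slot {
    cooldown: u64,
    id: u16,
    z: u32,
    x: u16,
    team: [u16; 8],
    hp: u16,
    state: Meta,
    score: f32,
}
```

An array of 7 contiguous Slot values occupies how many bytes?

Meta: rss at 0 (size 8, align 8) → ends 8; refcount at 8 (size 4, align 4) → ends 12; pid at 12 (size 4, align 4) → ends 16; total 16 bytes, alignment 8
cooldown at 0 (size 8, align 2) → ends 8
id at 8 (size 2, align 2) → ends 10
z at 10 (size 4, align 2) → ends 14
x at 14 (size 2, align 2) → ends 16
team at 16 (size 16, align 2) → ends 32
hp at 32 (size 2, align 2) → ends 34
state at 34 (size 16, align 2) → ends 50
score at 50 (size 4, align 2) → ends 54
total 54 bytes, alignment 2
array of 7: 7 × 54 = 378

378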